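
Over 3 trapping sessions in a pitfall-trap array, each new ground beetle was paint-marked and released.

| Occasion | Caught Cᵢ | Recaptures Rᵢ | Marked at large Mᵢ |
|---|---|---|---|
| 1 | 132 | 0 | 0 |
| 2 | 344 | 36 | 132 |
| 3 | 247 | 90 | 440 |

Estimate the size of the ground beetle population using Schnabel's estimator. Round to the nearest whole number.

N ≈ 1223

Σ MᵢCᵢ = 0·132 + 132·344 + 440·247 = 0 + 45408 + 108680 = 154088
Σ Rᵢ = 0 + 36 + 90 = 126
N̂ = 154088 / 126 ≈ 1222.9 → 1223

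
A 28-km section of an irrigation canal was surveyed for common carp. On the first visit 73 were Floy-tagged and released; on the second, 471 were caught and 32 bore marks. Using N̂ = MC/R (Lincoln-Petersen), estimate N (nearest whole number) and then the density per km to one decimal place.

N̂ = 73·471/32 = 34383/32 ≈ 1074.47 → 1074
Density = N̂ / area = 1074 / 28 ≈ 38.36 → 38.4 per km

density ≈ 38.4 common carp per km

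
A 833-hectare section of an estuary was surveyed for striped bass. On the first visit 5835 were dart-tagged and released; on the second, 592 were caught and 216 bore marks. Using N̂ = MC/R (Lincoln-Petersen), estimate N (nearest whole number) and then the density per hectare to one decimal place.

N̂ = 5835·592/216 = 3454320/216 ≈ 15992.2 → 15992
Density = N̂ / area = 15992 / 833 ≈ 19.20 → 19.2 per hectare

density ≈ 19.2 striped bass per hectare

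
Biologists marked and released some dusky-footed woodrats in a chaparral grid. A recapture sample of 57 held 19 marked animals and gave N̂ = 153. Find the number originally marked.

M = 51

From N = M·C/R: M = N·R / C = 153·19 / 57 = 2907 / 57 = 51.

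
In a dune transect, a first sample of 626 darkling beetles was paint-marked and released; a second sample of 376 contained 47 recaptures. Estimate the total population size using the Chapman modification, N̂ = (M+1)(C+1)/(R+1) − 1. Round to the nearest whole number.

N ≈ 4924

N̂ = (626+1)(376+1)/(47+1) − 1 = 627·377/48 − 1
= 236379/48 − 1 ≈ 4924.6 − 1 ≈ 4923.6 → 4924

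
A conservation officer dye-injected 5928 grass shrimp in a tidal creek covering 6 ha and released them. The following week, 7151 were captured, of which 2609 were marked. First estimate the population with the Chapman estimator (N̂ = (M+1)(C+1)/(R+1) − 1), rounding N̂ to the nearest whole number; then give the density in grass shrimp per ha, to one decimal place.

density ≈ 2707.7 grass shrimp per ha

N̂ = 5929·7152/2610 − 1 = 42404208/2610 − 1 ≈ 16245.8 → 16246
Density = N̂ / area = 16246 / 6 ≈ 2707.67 → 2707.7 per ha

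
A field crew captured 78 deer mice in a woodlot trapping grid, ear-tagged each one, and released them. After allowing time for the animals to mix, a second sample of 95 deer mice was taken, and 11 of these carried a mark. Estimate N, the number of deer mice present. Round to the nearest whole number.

Lincoln-Petersen assumes M/N = R/C, so N = M·C / R.
N = (78 × 95) / 11 = 7410 / 11 ≈ 673.6 → 674

N ≈ 674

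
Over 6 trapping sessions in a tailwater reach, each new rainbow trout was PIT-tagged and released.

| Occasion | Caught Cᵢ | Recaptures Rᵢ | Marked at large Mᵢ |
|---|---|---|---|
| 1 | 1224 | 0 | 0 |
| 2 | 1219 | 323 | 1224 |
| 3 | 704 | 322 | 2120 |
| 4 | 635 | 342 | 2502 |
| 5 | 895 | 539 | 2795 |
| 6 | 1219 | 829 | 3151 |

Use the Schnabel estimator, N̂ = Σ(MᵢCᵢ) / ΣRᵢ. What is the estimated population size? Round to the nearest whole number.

N ≈ 4635

Σ MᵢCᵢ = 0·1224 + 1224·1219 + 2120·704 + 2502·635 + 2795·895 + 3151·1219 = 0 + 1492056 + 1492480 + 1588770 + 2501525 + 3841069 = 10915900
Σ Rᵢ = 0 + 323 + 322 + 342 + 539 + 829 = 2355
N̂ = 10915900 / 2355 ≈ 4635.2 → 4635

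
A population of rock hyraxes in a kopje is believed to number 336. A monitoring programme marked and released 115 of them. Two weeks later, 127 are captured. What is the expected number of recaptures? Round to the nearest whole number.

expected recaptures ≈ 43

Expected recaptures E[R] = M·C / N.
E[R] = 115 × 127 / 336 = 14605 / 336 ≈ 43.47 → 43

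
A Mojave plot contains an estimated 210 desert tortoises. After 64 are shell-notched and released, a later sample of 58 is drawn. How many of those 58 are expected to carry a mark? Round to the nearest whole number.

The marked fraction of the population is 64/210, so in a sample of 58 expect C·(M/N) marked.
E[R] = 64 × 58 / 210 = 3712 / 210 ≈ 17.7 → 18

expected recaptures ≈ 18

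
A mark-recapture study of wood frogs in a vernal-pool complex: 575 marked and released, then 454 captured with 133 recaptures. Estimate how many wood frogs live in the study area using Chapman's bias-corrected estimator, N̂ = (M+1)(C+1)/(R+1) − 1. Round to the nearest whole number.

N ≈ 1955

N̂ = (575+1)(454+1)/(133+1) − 1 = 576·455/134 − 1
= 262080/134 − 1 ≈ 1955.8 − 1 ≈ 1954.8 → 1955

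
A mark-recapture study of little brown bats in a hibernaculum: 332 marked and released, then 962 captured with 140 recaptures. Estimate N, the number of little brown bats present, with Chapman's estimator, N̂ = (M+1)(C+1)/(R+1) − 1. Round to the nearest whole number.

N̂ = (332+1)(962+1)/(140+1) − 1 = 333·963/141 − 1
= 320679/141 − 1 ≈ 2274.3 − 1 ≈ 2273.3 → 2273

N ≈ 2273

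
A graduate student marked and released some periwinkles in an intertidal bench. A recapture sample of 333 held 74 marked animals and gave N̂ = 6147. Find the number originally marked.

M = 1366

From N = M·C/R: M = N·R / C = 6147·74 / 333 = 454878 / 333 = 1366.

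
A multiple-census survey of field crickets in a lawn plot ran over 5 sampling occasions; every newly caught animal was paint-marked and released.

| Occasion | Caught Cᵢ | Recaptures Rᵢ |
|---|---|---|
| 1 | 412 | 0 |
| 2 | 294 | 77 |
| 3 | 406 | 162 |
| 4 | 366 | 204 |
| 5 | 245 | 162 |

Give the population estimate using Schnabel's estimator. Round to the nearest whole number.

Marked at large before each occasion: Mᵢ = Σⱼ<ᵢ (Cⱼ − Rⱼ) → M1=0, M2=412, M3=629, M4=873, M5=1035
Σ MᵢCᵢ = 0·412 + 412·294 + 629·406 + 873·366 + 1035·245 = 0 + 121128 + 255374 + 319518 + 253575 = 949595
Σ Rᵢ = 0 + 77 + 162 + 204 + 162 = 605
N̂ = 949595 / 605 ≈ 1569.6 → 1570

N ≈ 1570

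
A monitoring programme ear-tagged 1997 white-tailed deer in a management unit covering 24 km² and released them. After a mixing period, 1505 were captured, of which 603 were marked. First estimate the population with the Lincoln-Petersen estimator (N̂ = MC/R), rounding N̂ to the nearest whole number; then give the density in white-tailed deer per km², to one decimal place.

N̂ = 1997·1505/603 = 3005485/603 ≈ 4984.2 → 4984
Density = N̂ / area = 4984 / 24 ≈ 207.67 → 207.7 per km²

density ≈ 207.7 white-tailed deer per km²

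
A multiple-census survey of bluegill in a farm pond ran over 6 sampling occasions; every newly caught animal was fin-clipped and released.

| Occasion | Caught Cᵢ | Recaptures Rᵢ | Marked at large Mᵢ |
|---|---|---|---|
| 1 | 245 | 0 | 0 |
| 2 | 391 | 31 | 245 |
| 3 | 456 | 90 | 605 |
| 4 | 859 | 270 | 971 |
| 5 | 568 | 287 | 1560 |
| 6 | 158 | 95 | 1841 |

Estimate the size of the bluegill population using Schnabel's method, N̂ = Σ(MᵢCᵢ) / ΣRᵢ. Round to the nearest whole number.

Σ MᵢCᵢ = 0·245 + 245·391 + 605·456 + 971·859 + 1560·568 + 1841·158 = 0 + 95795 + 275880 + 834089 + 886080 + 290878 = 2382722
Σ Rᵢ = 0 + 31 + 90 + 270 + 287 + 95 = 773
N̂ = 2382722 / 773 ≈ 3082.4 → 3082

N ≈ 3082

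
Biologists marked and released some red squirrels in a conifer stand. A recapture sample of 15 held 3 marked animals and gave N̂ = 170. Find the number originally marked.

From N = M·C/R: M = N·R / C = 170·3 / 15 = 510 / 15 = 34.

M = 34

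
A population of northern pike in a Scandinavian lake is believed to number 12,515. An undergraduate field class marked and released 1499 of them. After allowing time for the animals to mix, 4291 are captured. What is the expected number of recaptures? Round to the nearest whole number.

Expected recaptures E[R] = M·C / N.
E[R] = 1499 × 4291 / 12515 = 6432209 / 12515 ≈ 514.0 → 514

expected recaptures ≈ 514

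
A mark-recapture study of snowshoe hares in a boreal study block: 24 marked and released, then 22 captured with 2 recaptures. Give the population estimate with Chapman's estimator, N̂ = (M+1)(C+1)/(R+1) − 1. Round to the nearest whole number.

N̂ = (24+1)(22+1)/(2+1) − 1 = 25·23/3 − 1
= 575/3 − 1 ≈ 191.7 − 1 ≈ 190.7 → 191

N ≈ 191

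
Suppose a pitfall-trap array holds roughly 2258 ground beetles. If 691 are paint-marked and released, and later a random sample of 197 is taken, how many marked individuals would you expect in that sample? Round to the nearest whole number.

The marked fraction of the population is 691/2258, so in a sample of 197 expect C·(M/N) marked.
E[R] = 691 × 197 / 2258 = 136127 / 2258 ≈ 60.3 → 60

expected recaptures ≈ 60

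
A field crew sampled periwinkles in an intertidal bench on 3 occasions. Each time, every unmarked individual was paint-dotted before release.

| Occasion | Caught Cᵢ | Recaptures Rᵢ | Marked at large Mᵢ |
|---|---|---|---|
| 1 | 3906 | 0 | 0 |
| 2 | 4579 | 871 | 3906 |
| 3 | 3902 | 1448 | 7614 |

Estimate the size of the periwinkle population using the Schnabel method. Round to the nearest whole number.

Σ MᵢCᵢ = 0·3906 + 3906·4579 + 7614·3902 = 0 + 17885574 + 29709828 = 47595402
Σ Rᵢ = 0 + 871 + 1448 = 2319
N̂ = 47595402 / 2319 ≈ 20524.1 → 20524

N ≈ 20,524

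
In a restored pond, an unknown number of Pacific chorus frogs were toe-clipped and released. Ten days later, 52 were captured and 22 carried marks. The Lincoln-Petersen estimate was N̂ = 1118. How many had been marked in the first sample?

From N = M·C/R: M = N·R / C = 1118·22 / 52 = 24596 / 52 = 473.

M = 473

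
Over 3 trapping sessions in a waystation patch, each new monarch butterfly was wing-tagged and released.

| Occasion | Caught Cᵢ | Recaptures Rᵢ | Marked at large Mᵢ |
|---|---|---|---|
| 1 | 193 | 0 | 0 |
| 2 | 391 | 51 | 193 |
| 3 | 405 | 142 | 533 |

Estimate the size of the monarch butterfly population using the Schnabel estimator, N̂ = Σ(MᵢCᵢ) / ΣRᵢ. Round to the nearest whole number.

N ≈ 1509

Σ MᵢCᵢ = 0·193 + 193·391 + 533·405 = 0 + 75463 + 215865 = 291328
Σ Rᵢ = 0 + 51 + 142 = 193
N̂ = 291328 / 193 ≈ 1509.47 → 1509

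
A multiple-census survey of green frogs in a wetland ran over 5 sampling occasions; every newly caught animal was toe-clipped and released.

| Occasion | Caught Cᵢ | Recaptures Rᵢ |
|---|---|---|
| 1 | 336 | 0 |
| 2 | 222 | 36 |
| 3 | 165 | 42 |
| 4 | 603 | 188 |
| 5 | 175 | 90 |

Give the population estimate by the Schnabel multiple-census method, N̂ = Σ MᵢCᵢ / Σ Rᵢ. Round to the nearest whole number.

N ≈ 2065

Marked at large before each occasion: Mᵢ = Σⱼ<ᵢ (Cⱼ − Rⱼ) → M1=0, M2=336, M3=522, M4=645, M5=1060
Σ MᵢCᵢ = 0·336 + 336·222 + 522·165 + 645·603 + 1060·175 = 0 + 74592 + 86130 + 388935 + 185500 = 735157
Σ Rᵢ = 0 + 36 + 42 + 188 + 90 = 356
N̂ = 735157 / 356 ≈ 2065.0 → 2065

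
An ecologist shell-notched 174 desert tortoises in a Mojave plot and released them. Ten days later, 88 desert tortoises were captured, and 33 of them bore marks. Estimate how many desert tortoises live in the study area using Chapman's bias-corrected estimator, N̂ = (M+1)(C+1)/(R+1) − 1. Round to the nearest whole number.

N ≈ 457

N̂ = (174+1)(88+1)/(33+1) − 1 = 175·89/34 − 1
= 15575/34 − 1 ≈ 458.1 − 1 ≈ 457.1 → 457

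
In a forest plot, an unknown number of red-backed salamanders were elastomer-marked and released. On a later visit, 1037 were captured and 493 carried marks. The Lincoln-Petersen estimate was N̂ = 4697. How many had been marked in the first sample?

M = 2233

From N = M·C/R: M = N·R / C = 4697·493 / 1037 = 2315621 / 1037 = 2233.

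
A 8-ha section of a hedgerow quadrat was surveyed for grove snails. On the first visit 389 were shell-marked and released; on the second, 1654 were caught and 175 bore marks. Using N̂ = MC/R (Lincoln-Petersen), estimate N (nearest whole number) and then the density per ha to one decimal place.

N̂ = 389·1654/175 = 643406/175 ≈ 3676.6 → 3677
Density = N̂ / area = 3677 / 8 ≈ 459.62 → 459.6 per ha

density ≈ 459.6 grove snails per ha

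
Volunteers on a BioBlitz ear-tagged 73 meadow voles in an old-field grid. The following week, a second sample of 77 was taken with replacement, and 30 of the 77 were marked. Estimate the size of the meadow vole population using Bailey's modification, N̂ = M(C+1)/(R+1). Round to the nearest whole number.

N ≈ 184

N̂ = 73·(77+1)/(30+1) = 73·78/31 = 5694/31 ≈ 183.7 → 184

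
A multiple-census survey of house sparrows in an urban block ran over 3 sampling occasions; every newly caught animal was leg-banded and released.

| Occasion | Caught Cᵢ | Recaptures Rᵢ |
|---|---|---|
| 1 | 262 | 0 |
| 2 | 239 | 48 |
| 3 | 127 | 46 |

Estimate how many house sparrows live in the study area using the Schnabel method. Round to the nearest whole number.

Marked at large before each occasion: Mᵢ = Σⱼ<ᵢ (Cⱼ − Rⱼ) → M1=0, M2=262, M3=453
Σ MᵢCᵢ = 0·262 + 262·239 + 453·127 = 0 + 62618 + 57531 = 120149
Σ Rᵢ = 0 + 48 + 46 = 94
N̂ = 120149 / 94 ≈ 1278.2 → 1278

N ≈ 1278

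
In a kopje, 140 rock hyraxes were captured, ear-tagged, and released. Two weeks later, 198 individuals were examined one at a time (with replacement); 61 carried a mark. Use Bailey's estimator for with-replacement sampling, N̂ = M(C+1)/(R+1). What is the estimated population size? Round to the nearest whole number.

N̂ = 140·(198+1)/(61+1) = 140·199/62 = 27860/62 ≈ 449.4 → 449

N ≈ 449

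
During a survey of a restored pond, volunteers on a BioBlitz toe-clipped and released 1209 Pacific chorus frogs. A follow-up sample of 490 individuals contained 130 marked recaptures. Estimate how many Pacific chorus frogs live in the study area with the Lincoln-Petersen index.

Lincoln-Petersen assumes M/N = R/C, so N = M·C / R.
N = (1209 × 490) / 130 = 592410 / 130 = 4557

N = 4557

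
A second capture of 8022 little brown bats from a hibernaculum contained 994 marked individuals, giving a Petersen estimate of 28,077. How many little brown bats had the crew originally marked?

From N = M·C/R: M = N·R / C = 28077·994 / 8022 = 27908538 / 8022 = 3479.

M = 3479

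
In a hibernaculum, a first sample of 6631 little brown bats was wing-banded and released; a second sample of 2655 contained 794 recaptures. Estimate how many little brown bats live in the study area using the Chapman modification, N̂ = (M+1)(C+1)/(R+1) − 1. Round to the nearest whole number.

N̂ = (6631+1)(2655+1)/(794+1) − 1 = 6632·2656/795 − 1
= 17614592/795 − 1 ≈ 22156.7 − 1 ≈ 22155.7 → 22156

N ≈ 22,156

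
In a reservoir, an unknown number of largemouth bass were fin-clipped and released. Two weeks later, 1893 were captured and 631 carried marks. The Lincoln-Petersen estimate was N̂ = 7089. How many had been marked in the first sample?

From N = M·C/R: M = N·R / C = 7089·631 / 1893 = 4473159 / 1893 = 2363.

M = 2363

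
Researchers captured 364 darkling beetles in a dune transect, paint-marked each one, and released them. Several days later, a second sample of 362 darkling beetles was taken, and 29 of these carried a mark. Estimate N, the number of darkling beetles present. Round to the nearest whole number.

N ≈ 4544

N = (364 × 362) / 29 = 131768 / 29 ≈ 4543.7 → 4544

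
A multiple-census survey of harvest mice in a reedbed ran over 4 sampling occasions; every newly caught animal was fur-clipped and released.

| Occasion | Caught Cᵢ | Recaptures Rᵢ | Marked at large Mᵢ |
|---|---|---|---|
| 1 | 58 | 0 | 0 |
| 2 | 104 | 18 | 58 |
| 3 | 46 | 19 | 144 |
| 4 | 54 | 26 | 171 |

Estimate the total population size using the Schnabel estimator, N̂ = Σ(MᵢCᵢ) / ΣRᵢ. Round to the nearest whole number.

N ≈ 347

Σ MᵢCᵢ = 0·58 + 58·104 + 144·46 + 171·54 = 0 + 6032 + 6624 + 9234 = 21890
Σ Rᵢ = 0 + 18 + 19 + 26 = 63
N̂ = 21890 / 63 ≈ 347.46 → 347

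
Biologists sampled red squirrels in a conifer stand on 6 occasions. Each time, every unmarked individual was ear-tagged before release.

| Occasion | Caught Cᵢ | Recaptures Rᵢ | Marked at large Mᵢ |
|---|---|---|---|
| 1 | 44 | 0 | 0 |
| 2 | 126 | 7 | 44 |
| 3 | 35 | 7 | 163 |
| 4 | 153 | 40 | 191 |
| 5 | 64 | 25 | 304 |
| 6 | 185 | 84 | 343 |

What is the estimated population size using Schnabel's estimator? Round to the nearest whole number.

Σ MᵢCᵢ = 0·44 + 44·126 + 163·35 + 191·153 + 304·64 + 343·185 = 0 + 5544 + 5705 + 29223 + 19456 + 63455 = 123383
Σ Rᵢ = 0 + 7 + 7 + 40 + 25 + 84 = 163
N̂ = 123383 / 163 ≈ 757.0 → 757

N ≈ 757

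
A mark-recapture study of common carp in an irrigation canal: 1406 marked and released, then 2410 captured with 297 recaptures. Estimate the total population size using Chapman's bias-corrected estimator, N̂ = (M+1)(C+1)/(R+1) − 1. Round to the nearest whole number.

N ≈ 11,382

N̂ = (1406+1)(2410+1)/(297+1) − 1 = 1407·2411/298 − 1
= 3392277/298 − 1 ≈ 11383.48 − 1 ≈ 11382.48 → 11382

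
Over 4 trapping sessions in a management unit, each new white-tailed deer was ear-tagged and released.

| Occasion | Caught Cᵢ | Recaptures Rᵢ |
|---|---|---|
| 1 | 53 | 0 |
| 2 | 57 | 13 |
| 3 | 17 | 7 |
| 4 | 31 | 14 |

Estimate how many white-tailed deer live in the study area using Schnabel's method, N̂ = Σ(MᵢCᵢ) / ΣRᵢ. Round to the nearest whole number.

N ≈ 235

Marked at large before each occasion: Mᵢ = Σⱼ<ᵢ (Cⱼ − Rⱼ) → M1=0, M2=53, M3=97, M4=107
Σ MᵢCᵢ = 0·53 + 53·57 + 97·17 + 107·31 = 0 + 3021 + 1649 + 3317 = 7987
Σ Rᵢ = 0 + 13 + 7 + 14 = 34
N̂ = 7987 / 34 ≈ 234.9 → 235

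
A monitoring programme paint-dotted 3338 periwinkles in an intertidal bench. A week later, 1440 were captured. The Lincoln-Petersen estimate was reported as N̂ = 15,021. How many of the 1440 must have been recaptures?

R = 320

From N = M·C/R: R = M·C / N = 3338·1440 / 15021 = 4806720 / 15021 = 320.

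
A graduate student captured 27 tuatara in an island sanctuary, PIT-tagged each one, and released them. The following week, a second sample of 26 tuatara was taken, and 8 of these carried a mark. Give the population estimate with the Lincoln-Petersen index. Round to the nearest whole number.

N ≈ 88

If marked individuals mix randomly, R/C ≈ M/N, giving N ≈ M·C/R.
N = (27 × 26) / 8 = 702 / 8 ≈ 87.8 → 88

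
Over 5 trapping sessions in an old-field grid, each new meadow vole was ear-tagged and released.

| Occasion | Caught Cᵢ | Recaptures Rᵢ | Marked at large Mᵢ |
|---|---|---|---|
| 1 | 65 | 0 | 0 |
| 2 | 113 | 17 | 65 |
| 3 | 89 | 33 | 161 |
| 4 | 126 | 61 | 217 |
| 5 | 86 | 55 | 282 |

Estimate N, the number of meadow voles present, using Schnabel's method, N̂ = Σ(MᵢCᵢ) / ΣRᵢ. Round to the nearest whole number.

N ≈ 441

Σ MᵢCᵢ = 0·65 + 65·113 + 161·89 + 217·126 + 282·86 = 0 + 7345 + 14329 + 27342 + 24252 = 73268
Σ Rᵢ = 0 + 17 + 33 + 61 + 55 = 166
N̂ = 73268 / 166 ≈ 441.4 → 441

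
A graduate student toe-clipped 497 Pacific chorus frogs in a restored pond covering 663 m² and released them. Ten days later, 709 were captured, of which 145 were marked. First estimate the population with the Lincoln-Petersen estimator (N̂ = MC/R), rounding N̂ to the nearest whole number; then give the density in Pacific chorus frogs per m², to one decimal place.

density ≈ 3.7 Pacific chorus frogs per m²

N̂ = 497·709/145 = 352373/145 ≈ 2430.2 → 2430
Density = N̂ / area = 2430 / 663 ≈ 3.67 → 3.7 per m²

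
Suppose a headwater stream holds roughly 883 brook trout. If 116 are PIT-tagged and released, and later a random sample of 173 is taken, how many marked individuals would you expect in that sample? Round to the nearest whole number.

The marked fraction of the population is 116/883, so in a sample of 173 expect C·(M/N) marked.
E[R] = 116 × 173 / 883 = 20068 / 883 ≈ 22.7 → 23

expected recaptures ≈ 23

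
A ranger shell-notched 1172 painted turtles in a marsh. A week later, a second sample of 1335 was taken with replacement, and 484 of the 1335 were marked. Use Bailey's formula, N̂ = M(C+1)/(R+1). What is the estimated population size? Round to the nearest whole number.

N̂ = 1172·(1335+1)/(484+1) = 1172·1336/485 = 1565792/485 ≈ 3228.4 → 3228

N ≈ 3228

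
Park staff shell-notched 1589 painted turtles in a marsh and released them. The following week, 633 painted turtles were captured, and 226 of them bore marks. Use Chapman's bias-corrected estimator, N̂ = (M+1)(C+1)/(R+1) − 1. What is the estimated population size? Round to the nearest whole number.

N̂ = (1589+1)(633+1)/(226+1) − 1 = 1590·634/227 − 1
= 1008060/227 − 1 ≈ 4440.8 − 1 ≈ 4439.8 → 4440

N ≈ 4440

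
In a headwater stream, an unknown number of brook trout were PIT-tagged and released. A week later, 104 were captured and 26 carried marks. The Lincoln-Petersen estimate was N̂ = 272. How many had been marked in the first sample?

From N = M·C/R: M = N·R / C = 272·26 / 104 = 7072 / 104 = 68.

M = 68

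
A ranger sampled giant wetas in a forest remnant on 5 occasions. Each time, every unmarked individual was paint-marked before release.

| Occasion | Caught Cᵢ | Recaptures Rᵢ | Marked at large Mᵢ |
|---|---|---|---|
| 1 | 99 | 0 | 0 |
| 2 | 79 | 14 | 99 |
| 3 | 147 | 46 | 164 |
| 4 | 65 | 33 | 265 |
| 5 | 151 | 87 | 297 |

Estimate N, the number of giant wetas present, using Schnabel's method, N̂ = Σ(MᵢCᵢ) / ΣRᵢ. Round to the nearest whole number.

Σ MᵢCᵢ = 0·99 + 99·79 + 164·147 + 265·65 + 297·151 = 0 + 7821 + 24108 + 17225 + 44847 = 94001
Σ Rᵢ = 0 + 14 + 46 + 33 + 87 = 180
N̂ = 94001 / 180 ≈ 522.2 → 522

N ≈ 522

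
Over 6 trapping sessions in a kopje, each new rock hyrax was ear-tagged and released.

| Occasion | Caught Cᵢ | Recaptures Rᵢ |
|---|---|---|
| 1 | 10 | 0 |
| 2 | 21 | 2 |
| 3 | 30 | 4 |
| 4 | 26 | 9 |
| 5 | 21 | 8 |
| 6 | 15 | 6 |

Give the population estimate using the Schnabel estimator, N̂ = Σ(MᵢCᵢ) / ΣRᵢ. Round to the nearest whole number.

N ≈ 183

Marked at large before each occasion: Mᵢ = Σⱼ<ᵢ (Cⱼ − Rⱼ) → M1=0, M2=10, M3=29, M4=55, M5=72, M6=85
Σ MᵢCᵢ = 0·10 + 10·21 + 29·30 + 55·26 + 72·21 + 85·15 = 0 + 210 + 870 + 1430 + 1512 + 1275 = 5297
Σ Rᵢ = 0 + 2 + 4 + 9 + 8 + 6 = 29
N̂ = 5297 / 29 ≈ 182.7 → 183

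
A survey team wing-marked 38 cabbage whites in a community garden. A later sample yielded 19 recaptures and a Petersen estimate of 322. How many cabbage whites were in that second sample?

C = 161

From N = M·C/R: C = N·R / M = 322·19 / 38 = 6118 / 38 = 161.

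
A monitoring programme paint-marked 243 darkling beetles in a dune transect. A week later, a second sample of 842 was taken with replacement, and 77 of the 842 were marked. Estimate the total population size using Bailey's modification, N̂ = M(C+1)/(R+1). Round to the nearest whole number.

N̂ = 243·(842+1)/(77+1) = 243·843/78 = 204849/78 ≈ 2626.3 → 2626

N ≈ 2626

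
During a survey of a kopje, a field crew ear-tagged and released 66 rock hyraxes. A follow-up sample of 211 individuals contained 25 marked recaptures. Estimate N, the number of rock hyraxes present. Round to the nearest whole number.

N ≈ 557

N = (66 × 211) / 25 = 13926 / 25 ≈ 557.0 → 557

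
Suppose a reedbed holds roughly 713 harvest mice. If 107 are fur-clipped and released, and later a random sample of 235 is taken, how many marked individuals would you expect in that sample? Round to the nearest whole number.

expected recaptures ≈ 35

The marked fraction of the population is 107/713, so in a sample of 235 expect C·(M/N) marked.
E[R] = 107 × 235 / 713 = 25145 / 713 ≈ 35.3 → 35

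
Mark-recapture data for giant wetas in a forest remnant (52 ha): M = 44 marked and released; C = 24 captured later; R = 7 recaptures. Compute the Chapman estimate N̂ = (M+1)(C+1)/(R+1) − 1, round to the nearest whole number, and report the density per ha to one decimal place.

N̂ = 45·25/8 − 1 = 1125/8 − 1 ≈ 139.6 → 140
Density = N̂ / area = 140 / 52 ≈ 2.69 → 2.7 per ha

density ≈ 2.7 giant wetas per ha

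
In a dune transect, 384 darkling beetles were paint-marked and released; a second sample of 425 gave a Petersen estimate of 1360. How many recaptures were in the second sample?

From N = M·C/R: R = M·C / N = 384·425 / 1360 = 163200 / 1360 = 120.

R = 120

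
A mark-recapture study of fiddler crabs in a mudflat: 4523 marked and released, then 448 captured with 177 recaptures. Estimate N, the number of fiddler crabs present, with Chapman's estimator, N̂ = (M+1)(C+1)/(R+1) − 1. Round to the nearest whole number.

N̂ = (4523+1)(448+1)/(177+1) − 1 = 4524·449/178 − 1
= 2031276/178 − 1 ≈ 11411.7 − 1 ≈ 11410.7 → 11411

N ≈ 11,411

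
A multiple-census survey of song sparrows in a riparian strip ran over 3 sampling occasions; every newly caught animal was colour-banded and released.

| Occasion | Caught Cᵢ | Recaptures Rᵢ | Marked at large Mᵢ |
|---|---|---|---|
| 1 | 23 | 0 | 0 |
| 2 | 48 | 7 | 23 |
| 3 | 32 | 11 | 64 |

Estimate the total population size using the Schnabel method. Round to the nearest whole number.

Σ MᵢCᵢ = 0·23 + 23·48 + 64·32 = 0 + 1104 + 2048 = 3152
Σ Rᵢ = 0 + 7 + 11 = 18
N̂ = 3152 / 18 ≈ 175.1 → 175

N ≈ 175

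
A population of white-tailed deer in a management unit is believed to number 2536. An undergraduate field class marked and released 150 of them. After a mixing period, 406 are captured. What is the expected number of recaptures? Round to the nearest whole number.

expected recaptures ≈ 24

The marked fraction of the population is 150/2536, so in a sample of 406 expect C·(M/N) marked.
E[R] = 150 × 406 / 2536 = 60900 / 2536 ≈ 24.0 → 24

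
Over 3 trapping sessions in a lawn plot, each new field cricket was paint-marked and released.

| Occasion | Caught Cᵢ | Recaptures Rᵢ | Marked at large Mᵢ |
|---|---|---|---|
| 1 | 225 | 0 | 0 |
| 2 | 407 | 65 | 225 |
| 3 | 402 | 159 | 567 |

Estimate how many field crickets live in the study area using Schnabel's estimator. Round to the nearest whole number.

N ≈ 1426

Σ MᵢCᵢ = 0·225 + 225·407 + 567·402 = 0 + 91575 + 227934 = 319509
Σ Rᵢ = 0 + 65 + 159 = 224
N̂ = 319509 / 224 ≈ 1426.4 → 1426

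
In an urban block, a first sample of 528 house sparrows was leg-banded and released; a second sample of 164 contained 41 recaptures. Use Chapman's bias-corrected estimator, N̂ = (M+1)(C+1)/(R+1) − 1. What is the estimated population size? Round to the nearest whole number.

N ≈ 2077

N̂ = (528+1)(164+1)/(41+1) − 1 = 529·165/42 − 1
= 87285/42 − 1 ≈ 2078.2 − 1 ≈ 2077.2 → 2077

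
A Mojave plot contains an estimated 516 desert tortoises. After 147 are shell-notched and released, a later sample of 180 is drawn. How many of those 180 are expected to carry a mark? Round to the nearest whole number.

Expected recaptures E[R] = M·C / N.
E[R] = 147 × 180 / 516 = 26460 / 516 ≈ 51.3 → 51

expected recaptures ≈ 51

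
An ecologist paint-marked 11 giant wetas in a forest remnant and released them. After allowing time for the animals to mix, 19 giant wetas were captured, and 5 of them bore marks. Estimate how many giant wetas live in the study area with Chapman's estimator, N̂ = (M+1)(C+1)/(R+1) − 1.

N̂ = (11+1)(19+1)/(5+1) − 1 = 12·20/6 − 1
= 240/6 − 1 = 40 − 1 = 39

N = 39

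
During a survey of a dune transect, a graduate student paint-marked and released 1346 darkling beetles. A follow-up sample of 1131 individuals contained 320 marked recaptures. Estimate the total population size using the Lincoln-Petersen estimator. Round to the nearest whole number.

N ≈ 4757

N = (1346 × 1131) / 320 = 1522326 / 320 ≈ 4757.3 → 4757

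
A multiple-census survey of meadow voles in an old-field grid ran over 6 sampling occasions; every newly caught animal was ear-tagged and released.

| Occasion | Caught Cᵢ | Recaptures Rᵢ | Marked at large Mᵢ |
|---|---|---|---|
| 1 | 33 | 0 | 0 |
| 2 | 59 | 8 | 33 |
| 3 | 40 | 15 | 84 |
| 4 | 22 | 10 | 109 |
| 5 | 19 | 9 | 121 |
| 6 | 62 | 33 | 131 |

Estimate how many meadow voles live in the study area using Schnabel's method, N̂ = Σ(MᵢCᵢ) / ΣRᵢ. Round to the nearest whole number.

Σ MᵢCᵢ = 0·33 + 33·59 + 84·40 + 109·22 + 121·19 + 131·62 = 0 + 1947 + 3360 + 2398 + 2299 + 8122 = 18126
Σ Rᵢ = 0 + 8 + 15 + 10 + 9 + 33 = 75
N̂ = 18126 / 75 ≈ 241.7 → 242

N ≈ 242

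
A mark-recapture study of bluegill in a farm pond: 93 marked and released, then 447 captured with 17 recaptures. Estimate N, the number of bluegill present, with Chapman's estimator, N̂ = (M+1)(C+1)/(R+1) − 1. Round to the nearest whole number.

N̂ = (93+1)(447+1)/(17+1) − 1 = 94·448/18 − 1
= 42112/18 − 1 ≈ 2339.6 − 1 ≈ 2338.6 → 2339

N ≈ 2339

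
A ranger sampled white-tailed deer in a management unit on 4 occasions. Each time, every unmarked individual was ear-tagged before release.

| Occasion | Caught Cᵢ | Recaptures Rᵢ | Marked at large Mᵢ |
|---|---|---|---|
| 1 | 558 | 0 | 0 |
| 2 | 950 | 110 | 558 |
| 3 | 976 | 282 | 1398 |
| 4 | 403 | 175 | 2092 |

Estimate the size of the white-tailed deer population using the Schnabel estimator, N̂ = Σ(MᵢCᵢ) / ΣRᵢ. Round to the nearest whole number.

Σ MᵢCᵢ = 0·558 + 558·950 + 1398·976 + 2092·403 = 0 + 530100 + 1364448 + 843076 = 2737624
Σ Rᵢ = 0 + 110 + 282 + 175 = 567
N̂ = 2737624 / 567 ≈ 4828.3 → 4828

N ≈ 4828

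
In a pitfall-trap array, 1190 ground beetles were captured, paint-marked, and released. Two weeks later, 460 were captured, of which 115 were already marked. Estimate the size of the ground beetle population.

N = 4760

The marked fraction in the recapture sample should equal the marked fraction in the population: 115/460 = 1190/N.
N = (1190 × 460) / 115 = 547400 / 115 = 4760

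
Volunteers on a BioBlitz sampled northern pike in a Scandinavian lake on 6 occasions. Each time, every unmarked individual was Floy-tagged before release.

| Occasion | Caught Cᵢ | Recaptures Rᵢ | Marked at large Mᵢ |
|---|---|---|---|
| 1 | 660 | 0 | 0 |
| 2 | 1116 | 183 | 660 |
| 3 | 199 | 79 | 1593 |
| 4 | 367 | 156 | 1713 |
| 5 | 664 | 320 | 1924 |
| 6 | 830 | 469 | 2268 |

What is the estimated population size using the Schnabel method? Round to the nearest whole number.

Σ MᵢCᵢ = 0·660 + 660·1116 + 1593·199 + 1713·367 + 1924·664 + 2268·830 = 0 + 736560 + 317007 + 628671 + 1277536 + 1882440 = 4842214
Σ Rᵢ = 0 + 183 + 79 + 156 + 320 + 469 = 1207
N̂ = 4842214 / 1207 ≈ 4011.8 → 4012

N ≈ 4012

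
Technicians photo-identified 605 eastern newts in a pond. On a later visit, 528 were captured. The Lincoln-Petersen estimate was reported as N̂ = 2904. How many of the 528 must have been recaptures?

R = 110

From N = M·C/R: R = M·C / N = 605·528 / 2904 = 319440 / 2904 = 110.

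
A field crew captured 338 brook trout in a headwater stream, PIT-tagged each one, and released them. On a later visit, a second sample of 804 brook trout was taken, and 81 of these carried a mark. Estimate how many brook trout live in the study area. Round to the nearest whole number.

The marked fraction in the recapture sample should equal the marked fraction in the population: 81/804 = 338/N.
N = (338 × 804) / 81 = 271752 / 81 ≈ 3355.0 → 3355

N ≈ 3355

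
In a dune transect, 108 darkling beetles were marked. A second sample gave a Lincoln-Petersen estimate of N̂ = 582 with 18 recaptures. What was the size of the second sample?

From N = M·C/R: C = N·R / M = 582·18 / 108 = 10476 / 108 = 97.

C = 97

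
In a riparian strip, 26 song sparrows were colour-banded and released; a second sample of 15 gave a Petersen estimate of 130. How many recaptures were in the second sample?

From N = M·C/R: R = M·C / N = 26·15 / 130 = 390 / 130 = 3.

R = 3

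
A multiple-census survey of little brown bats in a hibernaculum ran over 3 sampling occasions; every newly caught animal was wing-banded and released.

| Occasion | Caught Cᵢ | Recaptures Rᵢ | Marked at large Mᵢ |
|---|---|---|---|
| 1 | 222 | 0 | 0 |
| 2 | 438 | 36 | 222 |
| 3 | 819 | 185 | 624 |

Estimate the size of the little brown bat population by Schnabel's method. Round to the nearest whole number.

N ≈ 2752

Σ MᵢCᵢ = 0·222 + 222·438 + 624·819 = 0 + 97236 + 511056 = 608292
Σ Rᵢ = 0 + 36 + 185 = 221
N̂ = 608292 / 221 ≈ 2752.45 → 2752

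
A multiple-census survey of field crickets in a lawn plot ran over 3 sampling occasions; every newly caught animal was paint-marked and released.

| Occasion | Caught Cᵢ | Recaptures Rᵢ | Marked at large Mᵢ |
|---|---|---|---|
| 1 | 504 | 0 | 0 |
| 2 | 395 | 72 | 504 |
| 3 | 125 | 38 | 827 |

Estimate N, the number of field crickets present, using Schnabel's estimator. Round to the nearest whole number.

Σ MᵢCᵢ = 0·504 + 504·395 + 827·125 = 0 + 199080 + 103375 = 302455
Σ Rᵢ = 0 + 72 + 38 = 110
N̂ = 302455 / 110 ≈ 2749.6 → 2750

N ≈ 2750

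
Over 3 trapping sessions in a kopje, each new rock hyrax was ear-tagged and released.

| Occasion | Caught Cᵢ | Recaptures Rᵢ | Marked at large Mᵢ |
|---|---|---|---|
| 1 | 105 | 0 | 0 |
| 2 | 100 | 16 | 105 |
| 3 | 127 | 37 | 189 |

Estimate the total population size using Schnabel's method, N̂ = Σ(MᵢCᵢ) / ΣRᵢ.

Σ MᵢCᵢ = 0·105 + 105·100 + 189·127 = 0 + 10500 + 24003 = 34503
Σ Rᵢ = 0 + 16 + 37 = 53
N̂ = 34503 / 53 = 651

N = 651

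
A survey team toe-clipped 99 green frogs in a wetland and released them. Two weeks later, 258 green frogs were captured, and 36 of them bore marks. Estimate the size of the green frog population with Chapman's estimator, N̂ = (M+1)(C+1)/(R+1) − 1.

N = 699

N̂ = (99+1)(258+1)/(36+1) − 1 = 100·259/37 − 1
= 25900/37 − 1 = 700 − 1 = 699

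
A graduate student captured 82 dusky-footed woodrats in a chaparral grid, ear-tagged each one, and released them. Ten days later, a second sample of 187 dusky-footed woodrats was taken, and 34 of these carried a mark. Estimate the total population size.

N = (82 × 187) / 34 = 15334 / 34 = 451

N = 451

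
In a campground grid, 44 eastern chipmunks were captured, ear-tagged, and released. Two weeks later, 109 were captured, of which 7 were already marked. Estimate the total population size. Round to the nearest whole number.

N ≈ 685

The marked fraction in the recapture sample should equal the marked fraction in the population: 7/109 = 44/N.
N = (44 × 109) / 7 = 4796 / 7 ≈ 685.1 → 685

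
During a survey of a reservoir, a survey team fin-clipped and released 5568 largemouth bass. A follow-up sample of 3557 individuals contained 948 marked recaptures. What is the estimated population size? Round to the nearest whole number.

If marked individuals mix randomly, R/C ≈ M/N, giving N ≈ M·C/R.
N = (5568 × 3557) / 948 = 19805376 / 948 ≈ 20891.7 → 20892

N ≈ 20,892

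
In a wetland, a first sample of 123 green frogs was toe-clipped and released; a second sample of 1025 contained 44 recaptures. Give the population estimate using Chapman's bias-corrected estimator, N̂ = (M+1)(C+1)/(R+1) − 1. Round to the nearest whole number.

N ≈ 2826

N̂ = (123+1)(1025+1)/(44+1) − 1 = 124·1026/45 − 1
= 127224/45 − 1 ≈ 2827.2 − 1 ≈ 2826.2 → 2826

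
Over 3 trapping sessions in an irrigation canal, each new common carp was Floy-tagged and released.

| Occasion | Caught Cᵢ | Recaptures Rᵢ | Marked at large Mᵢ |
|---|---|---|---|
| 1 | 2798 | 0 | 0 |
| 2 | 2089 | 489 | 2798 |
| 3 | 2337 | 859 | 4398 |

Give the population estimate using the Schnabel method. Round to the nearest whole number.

Σ MᵢCᵢ = 0·2798 + 2798·2089 + 4398·2337 = 0 + 5845022 + 10278126 = 16123148
Σ Rᵢ = 0 + 489 + 859 = 1348
N̂ = 16123148 / 1348 ≈ 11960.8 → 11961

N ≈ 11,961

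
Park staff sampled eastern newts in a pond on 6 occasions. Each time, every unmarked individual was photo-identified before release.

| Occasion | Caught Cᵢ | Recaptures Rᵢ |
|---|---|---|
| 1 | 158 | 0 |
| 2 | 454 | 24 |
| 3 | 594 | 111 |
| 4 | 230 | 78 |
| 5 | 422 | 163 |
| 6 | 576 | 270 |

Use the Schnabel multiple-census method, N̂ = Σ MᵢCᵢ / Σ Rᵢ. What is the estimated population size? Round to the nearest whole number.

N ≈ 3153

Marked at large before each occasion: Mᵢ = Σⱼ<ᵢ (Cⱼ − Rⱼ) → M1=0, M2=158, M3=588, M4=1071, M5=1223, M6=1482
Σ MᵢCᵢ = 0·158 + 158·454 + 588·594 + 1071·230 + 1223·422 + 1482·576 = 0 + 71732 + 349272 + 246330 + 516106 + 853632 = 2037072
Σ Rᵢ = 0 + 24 + 111 + 78 + 163 + 270 = 646
N̂ = 2037072 / 646 ≈ 3153.4 → 3153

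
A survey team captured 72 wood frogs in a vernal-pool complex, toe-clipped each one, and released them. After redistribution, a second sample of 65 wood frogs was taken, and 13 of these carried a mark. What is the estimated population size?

N = (72 × 65) / 13 = 4680 / 13 = 360

N = 360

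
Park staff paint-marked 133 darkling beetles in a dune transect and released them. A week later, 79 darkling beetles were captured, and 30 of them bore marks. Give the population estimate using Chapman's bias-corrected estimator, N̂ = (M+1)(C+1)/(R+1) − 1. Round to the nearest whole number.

N̂ = (133+1)(79+1)/(30+1) − 1 = 134·80/31 − 1
= 10720/31 − 1 ≈ 345.8 − 1 ≈ 344.8 → 345

N ≈ 345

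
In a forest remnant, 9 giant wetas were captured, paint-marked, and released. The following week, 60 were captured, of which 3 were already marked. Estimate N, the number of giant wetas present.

If marked individuals mix randomly, R/C ≈ M/N, giving N ≈ M·C/R.
N = (9 × 60) / 3 = 540 / 3 = 180

N = 180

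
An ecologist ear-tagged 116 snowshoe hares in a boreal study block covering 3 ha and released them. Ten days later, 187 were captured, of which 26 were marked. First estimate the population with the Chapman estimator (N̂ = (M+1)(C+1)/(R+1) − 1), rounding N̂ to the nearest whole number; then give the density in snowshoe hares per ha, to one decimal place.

density ≈ 271.3 snowshoe hares per ha

N̂ = 117·188/27 − 1 = 21996/27 − 1 ≈ 813.7 → 814
Density = N̂ / area = 814 / 3 ≈ 271.33 → 271.3 per ha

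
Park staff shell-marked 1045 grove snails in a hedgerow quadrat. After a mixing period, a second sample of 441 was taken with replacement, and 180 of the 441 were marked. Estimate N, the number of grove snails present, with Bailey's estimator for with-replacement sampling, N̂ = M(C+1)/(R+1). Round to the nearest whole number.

N̂ = 1045·(441+1)/(180+1) = 1045·442/181 = 461890/181 ≈ 2551.9 → 2552

N ≈ 2552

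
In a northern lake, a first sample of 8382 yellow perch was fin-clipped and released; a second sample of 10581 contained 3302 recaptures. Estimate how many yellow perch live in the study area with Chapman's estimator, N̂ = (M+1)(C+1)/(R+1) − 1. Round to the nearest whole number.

N ≈ 26,856

N̂ = (8382+1)(10581+1)/(3302+1) − 1 = 8383·10582/3303 − 1
= 88708906/3303 − 1 ≈ 26857.1 − 1 ≈ 26856.1 → 26856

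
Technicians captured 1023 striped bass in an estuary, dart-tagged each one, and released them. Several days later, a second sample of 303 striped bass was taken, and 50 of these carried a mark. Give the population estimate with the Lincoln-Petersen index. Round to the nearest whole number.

N ≈ 6199

N = (1023 × 303) / 50 = 309969 / 50 ≈ 6199.4 → 6199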